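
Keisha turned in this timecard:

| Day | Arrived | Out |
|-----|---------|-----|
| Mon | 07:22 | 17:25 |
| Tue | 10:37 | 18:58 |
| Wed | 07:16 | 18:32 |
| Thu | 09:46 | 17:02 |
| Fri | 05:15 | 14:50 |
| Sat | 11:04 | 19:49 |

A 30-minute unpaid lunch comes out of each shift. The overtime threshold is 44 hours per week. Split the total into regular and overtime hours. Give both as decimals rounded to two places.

Mon: 07:22–17:25 = 10 h 3 min; less 30 min break → 9 h 33 min
Tue: 10:37–18:58 = 8 h 21 min; less 30 min break → 7 h 51 min
Wed: 07:16–18:32 = 11 h 16 min; less 30 min break → 10 h 46 min
Thu: 09:46–17:02 = 7 h 16 min; less 30 min break → 6 h 46 min
Fri: 05:15–14:50 = 9 h 35 min; less 30 min break → 9 h 5 min
Sat: 11:04–19:49 = 8 h 45 min; less 30 min break → 8 h 15 min
Total worked: 52 h 16 min = 52.27 h.
Threshold 44 h → overtime 8 h 16 min, regular 44 h 0 min.

Regular 44.00 hours, overtime 8.27 hours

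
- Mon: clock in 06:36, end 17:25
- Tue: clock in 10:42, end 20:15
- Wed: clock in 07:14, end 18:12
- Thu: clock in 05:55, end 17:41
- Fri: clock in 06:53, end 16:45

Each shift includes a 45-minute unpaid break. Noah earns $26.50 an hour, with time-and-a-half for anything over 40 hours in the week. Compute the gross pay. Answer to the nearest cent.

Mon: 06:36–17:25 = 10 h 49 min; less 45 min break → 10 h 4 min
Tue: 10:42–20:15 = 9 h 33 min; less 45 min break → 8 h 48 min
Wed: 07:14–18:12 = 10 h 58 min; less 45 min break → 10 h 13 min
Thu: 05:55–17:41 = 11 h 46 min; less 45 min break → 11 h 1 min
Fri: 06:53–16:45 = 9 h 52 min; less 45 min break → 9 h 7 min
Total worked: 49 h 13 min = 2953 min.
Regular 40 h 0 min = 2400 min at $26.50/h; overtime 9 h 13 min = 553 min at $39.75/h.
Pay = (2400 × $26.50 + 553 × $39.75) ÷ 60 = $1426.36.

$1426.36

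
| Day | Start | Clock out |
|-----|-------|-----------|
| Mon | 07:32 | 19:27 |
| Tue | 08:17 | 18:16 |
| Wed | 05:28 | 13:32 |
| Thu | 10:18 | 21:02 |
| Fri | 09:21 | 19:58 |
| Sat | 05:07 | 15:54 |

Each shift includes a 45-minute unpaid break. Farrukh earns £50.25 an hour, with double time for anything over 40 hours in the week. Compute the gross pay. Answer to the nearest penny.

£3778.80

Mon: 07:32–19:27 = 11 h 55 min; less 45 min break → 11 h 10 min
Tue: 08:17–18:16 = 9 h 59 min; less 45 min break → 9 h 14 min
Wed: 05:28–13:32 = 8 h 4 min; less 45 min break → 7 h 19 min
Thu: 10:18–21:02 = 10 h 44 min; less 45 min break → 9 h 59 min
Fri: 09:21–19:58 = 10 h 37 min; less 45 min break → 9 h 52 min
Sat: 05:07–15:54 = 10 h 47 min; less 45 min break → 10 h 2 min
Total worked: 57 h 36 min = 3456 min.
Regular 40 h 0 min = 2400 min at £50.25/h; overtime 17 h 36 min = 1056 min at £100.50/h.
Pay = (2400 × £50.25 + 1056 × £100.50) ÷ 60 = £3778.80.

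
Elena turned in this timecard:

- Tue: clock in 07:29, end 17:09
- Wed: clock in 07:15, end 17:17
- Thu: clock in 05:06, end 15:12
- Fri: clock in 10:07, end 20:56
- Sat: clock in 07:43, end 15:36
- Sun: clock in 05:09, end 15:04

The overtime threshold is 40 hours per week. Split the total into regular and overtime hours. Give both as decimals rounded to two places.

Tue: 07:29–17:09 = 9 h 40 min
Wed: 07:15–17:17 = 10 h 2 min
Thu: 05:06–15:12 = 10 h 6 min
Fri: 10:07–20:56 = 10 h 49 min
Sat: 07:43–15:36 = 7 h 53 min
Sun: 05:09–15:04 = 9 h 55 min
Total worked: 58 h 25 min = 58.42 h.
Threshold 40 h → overtime 18 h 25 min, regular 40 h 0 min.

Regular 40.00 hours, overtime 18.42 hours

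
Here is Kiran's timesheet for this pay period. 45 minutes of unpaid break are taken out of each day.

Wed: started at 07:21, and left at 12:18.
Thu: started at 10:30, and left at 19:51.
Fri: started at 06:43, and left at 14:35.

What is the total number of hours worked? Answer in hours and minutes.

Wed: 07:21–12:18 = 4 h 57 min; less 45 min break → 4 h 12 min
Thu: 10:30–19:51 = 9 h 21 min; less 45 min break → 8 h 36 min
Fri: 06:43–14:35 = 7 h 52 min; less 45 min break → 7 h 7 min
Total: 4 h 12 min + 8 h 36 min + 7 h 7 min = 19 h 55 min.

19 h 55 min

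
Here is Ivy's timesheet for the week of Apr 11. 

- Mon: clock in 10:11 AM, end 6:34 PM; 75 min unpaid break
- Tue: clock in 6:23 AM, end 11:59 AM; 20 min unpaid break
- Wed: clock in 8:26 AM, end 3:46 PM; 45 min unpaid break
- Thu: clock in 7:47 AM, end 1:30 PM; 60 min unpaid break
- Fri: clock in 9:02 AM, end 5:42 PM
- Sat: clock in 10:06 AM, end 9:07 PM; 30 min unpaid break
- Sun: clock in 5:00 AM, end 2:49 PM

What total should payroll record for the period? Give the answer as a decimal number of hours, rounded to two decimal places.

52.70 hours

Mon: 10:11 AM–6:34 PM = 8 h 23 min; less 75 min break → 7 h 8 min
Tue: 6:23 AM–11:59 AM = 5 h 36 min; less 20 min break → 5 h 16 min
Wed: 8:26 AM–3:46 PM = 7 h 20 min; less 45 min break → 6 h 35 min
Thu: 7:47 AM–1:30 PM = 5 h 43 min; less 60 min break → 4 h 43 min
Fri: 9:02 AM–5:42 PM = 8 h 40 min
Sat: 10:06 AM–9:07 PM = 11 h 1 min; less 30 min break → 10 h 31 min
Sun: 5:00 AM–2:49 PM = 9 h 49 min
Total: 7 h 8 min + 5 h 16 min + 6 h 35 min + 4 h 43 min + 8 h 40 min + 10 h 31 min + 9 h 49 min = 52 h 42 min.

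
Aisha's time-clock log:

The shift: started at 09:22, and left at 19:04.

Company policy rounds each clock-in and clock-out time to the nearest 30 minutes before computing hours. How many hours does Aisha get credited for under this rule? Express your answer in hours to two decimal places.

9.50 hours

The shift: in 09:22→09:30, out 19:04→19:00; 9 h 30 min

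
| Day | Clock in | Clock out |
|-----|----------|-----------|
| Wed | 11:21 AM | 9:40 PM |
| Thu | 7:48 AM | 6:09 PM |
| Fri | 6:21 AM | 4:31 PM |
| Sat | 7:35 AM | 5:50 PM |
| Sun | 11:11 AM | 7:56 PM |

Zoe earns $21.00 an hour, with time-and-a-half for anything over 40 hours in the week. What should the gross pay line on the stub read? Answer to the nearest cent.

$1149.75

Wed: 11:21 AM–9:40 PM = 10 h 19 min
Thu: 7:48 AM–6:09 PM = 10 h 21 min
Fri: 6:21 AM–4:31 PM = 10 h 10 min
Sat: 7:35 AM–5:50 PM = 10 h 15 min
Sun: 11:11 AM–7:56 PM = 8 h 45 min
Total worked: 49 h 50 min = 2990 min.
Regular 40 h 0 min = 2400 min at $21.00/h; overtime 9 h 50 min = 590 min at $31.50/h.
Pay = (2400 × $21.00 + 590 × $31.50) ÷ 60 = $1149.75.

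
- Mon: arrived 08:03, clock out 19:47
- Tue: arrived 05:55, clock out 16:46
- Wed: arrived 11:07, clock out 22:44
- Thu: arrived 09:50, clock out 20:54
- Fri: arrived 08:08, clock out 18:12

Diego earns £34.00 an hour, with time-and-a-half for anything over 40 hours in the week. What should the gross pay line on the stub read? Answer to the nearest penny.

Mon: 08:03–19:47 = 11 h 44 min
Tue: 05:55–16:46 = 10 h 51 min
Wed: 11:07–22:44 = 11 h 37 min
Thu: 09:50–20:54 = 11 h 4 min
Fri: 08:08–18:12 = 10 h 4 min
Total worked: 55 h 20 min = 3320 min.
Regular 40 h 0 min = 2400 min at £34.00/h; overtime 15 h 20 min = 920 min at £51.00/h.
Pay = (2400 × £34.00 + 920 × £51.00) ÷ 60 = £2142.00.

£2142.00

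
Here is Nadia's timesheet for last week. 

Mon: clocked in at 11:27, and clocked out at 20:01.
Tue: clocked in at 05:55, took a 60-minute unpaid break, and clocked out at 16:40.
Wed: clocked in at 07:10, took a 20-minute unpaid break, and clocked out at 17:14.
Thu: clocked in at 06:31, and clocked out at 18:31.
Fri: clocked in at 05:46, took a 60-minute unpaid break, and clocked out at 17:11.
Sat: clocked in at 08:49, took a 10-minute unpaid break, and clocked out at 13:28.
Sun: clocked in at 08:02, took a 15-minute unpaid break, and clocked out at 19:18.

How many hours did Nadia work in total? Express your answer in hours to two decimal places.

65.97 hours

Mon: 11:27–20:01 = 8 h 34 min
Tue: 05:55–16:40 = 10 h 45 min; less 60 min break → 9 h 45 min
Wed: 07:10–17:14 = 10 h 4 min; less 20 min break → 9 h 44 min
Thu: 06:31–18:31 = 12 h 0 min
Fri: 05:46–17:11 = 11 h 25 min; less 60 min break → 10 h 25 min
Sat: 08:49–13:28 = 4 h 39 min; less 10 min break → 4 h 29 min
Sun: 08:02–19:18 = 11 h 16 min; less 15 min break → 11 h 1 min
Total: 8 h 34 min + 9 h 45 min + 9 h 44 min + 12 h 0 min + 10 h 25 min + 4 h 29 min + 11 h 1 min = 65 h 58 min.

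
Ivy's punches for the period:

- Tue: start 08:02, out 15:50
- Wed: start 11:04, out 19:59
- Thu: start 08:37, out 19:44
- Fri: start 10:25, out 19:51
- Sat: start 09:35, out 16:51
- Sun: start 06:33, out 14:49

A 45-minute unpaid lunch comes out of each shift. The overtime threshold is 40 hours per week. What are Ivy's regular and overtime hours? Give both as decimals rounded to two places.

Tue: 08:02–15:50 = 7 h 48 min; less 45 min break → 7 h 3 min
Wed: 11:04–19:59 = 8 h 55 min; less 45 min break → 8 h 10 min
Thu: 08:37–19:44 = 11 h 7 min; less 45 min break → 10 h 22 min
Fri: 10:25–19:51 = 9 h 26 min; less 45 min break → 8 h 41 min
Sat: 09:35–16:51 = 7 h 16 min; less 45 min break → 6 h 31 min
Sun: 06:33–14:49 = 8 h 16 min; less 45 min break → 7 h 31 min
Total worked: 48 h 18 min = 48.30 h.
Threshold 40 h → overtime 8 h 18 min, regular 40 h 0 min.

Regular 40.00 hours, overtime 8.30 hours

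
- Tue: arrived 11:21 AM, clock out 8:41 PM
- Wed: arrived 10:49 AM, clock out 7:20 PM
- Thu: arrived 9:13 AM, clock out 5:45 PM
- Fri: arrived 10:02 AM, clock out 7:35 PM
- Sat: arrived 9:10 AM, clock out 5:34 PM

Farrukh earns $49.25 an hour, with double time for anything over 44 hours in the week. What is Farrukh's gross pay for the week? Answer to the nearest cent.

Tue: 11:21 AM–8:41 PM = 9 h 20 min
Wed: 10:49 AM–7:20 PM = 8 h 31 min
Thu: 9:13 AM–5:45 PM = 8 h 32 min
Fri: 10:02 AM–7:35 PM = 9 h 33 min
Sat: 9:10 AM–5:34 PM = 8 h 24 min
Total worked: 44 h 20 min = 2660 min.
Regular 44 h 0 min = 2640 min at $49.25/h; overtime 0 h 20 min = 20 min at $98.50/h.
Pay = (2640 × $49.25 + 20 × $98.50) ÷ 60 = $2199.83.

$2199.83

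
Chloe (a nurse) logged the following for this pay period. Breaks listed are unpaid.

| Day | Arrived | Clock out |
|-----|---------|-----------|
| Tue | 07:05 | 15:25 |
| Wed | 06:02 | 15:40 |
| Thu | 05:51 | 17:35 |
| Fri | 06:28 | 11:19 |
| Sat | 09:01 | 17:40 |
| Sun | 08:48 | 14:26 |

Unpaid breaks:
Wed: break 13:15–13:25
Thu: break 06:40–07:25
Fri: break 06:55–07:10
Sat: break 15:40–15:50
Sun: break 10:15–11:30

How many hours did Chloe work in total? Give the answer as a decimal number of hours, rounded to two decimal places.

Tue: 07:05–15:25 = 8 h 20 min
Wed: 06:02–15:40 = 9 h 38 min; less 10 min break → 9 h 28 min
Thu: 05:51–17:35 = 11 h 44 min; less 45 min break → 10 h 59 min
Fri: 06:28–11:19 = 4 h 51 min; less 15 min break → 4 h 36 min
Sat: 09:01–17:40 = 8 h 39 min; less 10 min break → 8 h 29 min
Sun: 08:48–14:26 = 5 h 38 min; less 75 min break → 4 h 23 min
Total: 8 h 20 min + 9 h 28 min + 10 h 59 min + 4 h 36 min + 8 h 29 min + 4 h 23 min = 46 h 15 min.

46.25 hours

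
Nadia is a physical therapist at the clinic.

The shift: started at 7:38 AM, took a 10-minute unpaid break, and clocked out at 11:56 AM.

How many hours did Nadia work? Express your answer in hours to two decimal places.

The shift: 7:38 AM–11:56 AM = 4 h 18 min; less 10 min break → 4 h 8 min

4.13 hours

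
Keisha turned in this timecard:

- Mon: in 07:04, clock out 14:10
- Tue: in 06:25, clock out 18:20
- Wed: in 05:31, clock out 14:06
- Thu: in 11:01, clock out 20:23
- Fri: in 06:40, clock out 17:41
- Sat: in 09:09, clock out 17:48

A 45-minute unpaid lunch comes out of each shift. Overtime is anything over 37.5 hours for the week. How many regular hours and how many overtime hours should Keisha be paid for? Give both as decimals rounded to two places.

Regular 37.50 hours, overtime 14.63 hours

Mon: 07:04–14:10 = 7 h 6 min; less 45 min break → 6 h 21 min
Tue: 06:25–18:20 = 11 h 55 min; less 45 min break → 11 h 10 min
Wed: 05:31–14:06 = 8 h 35 min; less 45 min break → 7 h 50 min
Thu: 11:01–20:23 = 9 h 22 min; less 45 min break → 8 h 37 min
Fri: 06:40–17:41 = 11 h 1 min; less 45 min break → 10 h 16 min
Sat: 09:09–17:48 = 8 h 39 min; less 45 min break → 7 h 54 min
Total worked: 52 h 8 min = 52.13 h.
Threshold 37.5 h → overtime 14 h 38 min, regular 37 h 30 min.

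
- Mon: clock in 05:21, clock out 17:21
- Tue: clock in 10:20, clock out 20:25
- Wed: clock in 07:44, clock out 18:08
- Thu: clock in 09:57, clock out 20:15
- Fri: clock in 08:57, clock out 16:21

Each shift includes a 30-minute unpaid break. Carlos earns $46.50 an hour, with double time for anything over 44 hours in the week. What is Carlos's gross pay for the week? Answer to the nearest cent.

$2388.55

Mon: 05:21–17:21 = 12 h 0 min; less 30 min break → 11 h 30 min
Tue: 10:20–20:25 = 10 h 5 min; less 30 min break → 9 h 35 min
Wed: 07:44–18:08 = 10 h 24 min; less 30 min break → 9 h 54 min
Thu: 09:57–20:15 = 10 h 18 min; less 30 min break → 9 h 48 min
Fri: 08:57–16:21 = 7 h 24 min; less 30 min break → 6 h 54 min
Total worked: 47 h 41 min = 2861 min.
Regular 44 h 0 min = 2640 min at $46.50/h; overtime 3 h 41 min = 221 min at $93.00/h.
Pay = (2640 × $46.50 + 221 × $93.00) ÷ 60 = $2388.55.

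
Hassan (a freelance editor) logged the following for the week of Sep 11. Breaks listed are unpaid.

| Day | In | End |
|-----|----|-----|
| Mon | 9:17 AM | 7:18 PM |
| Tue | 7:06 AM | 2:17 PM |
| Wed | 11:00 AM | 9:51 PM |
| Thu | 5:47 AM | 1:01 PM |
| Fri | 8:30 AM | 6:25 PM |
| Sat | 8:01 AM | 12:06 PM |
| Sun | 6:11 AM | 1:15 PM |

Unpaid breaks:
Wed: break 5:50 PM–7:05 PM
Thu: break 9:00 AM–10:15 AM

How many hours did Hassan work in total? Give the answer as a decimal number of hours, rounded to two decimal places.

53.85 hours

Mon: 9:17 AM–7:18 PM = 10 h 1 min
Tue: 7:06 AM–2:17 PM = 7 h 11 min
Wed: 11:00 AM–9:51 PM = 10 h 51 min; less 75 min break → 9 h 36 min
Thu: 5:47 AM–1:01 PM = 7 h 14 min; less 75 min break → 5 h 59 min
Fri: 8:30 AM–6:25 PM = 9 h 55 min
Sat: 8:01 AM–12:06 PM = 4 h 5 min
Sun: 6:11 AM–1:15 PM = 7 h 4 min
Total: 10 h 1 min + 7 h 11 min + 9 h 36 min + 5 h 59 min + 9 h 55 min + 4 h 5 min + 7 h 4 min = 53 h 51 min.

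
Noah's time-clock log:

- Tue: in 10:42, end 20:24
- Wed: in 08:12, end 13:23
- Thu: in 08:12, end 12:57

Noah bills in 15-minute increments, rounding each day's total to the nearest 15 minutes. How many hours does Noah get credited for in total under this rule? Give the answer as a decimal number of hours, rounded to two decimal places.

Tue: 10:42–20:24 = 9 h 42 min → rounds to 9 h 45 min
Wed: 08:12–13:23 = 5 h 11 min → rounds to 5 h 15 min
Thu: 08:12–12:57 = 4 h 45 min → rounds to 4 h 45 min
Total credited: 19 h 45 min.

19.75 hours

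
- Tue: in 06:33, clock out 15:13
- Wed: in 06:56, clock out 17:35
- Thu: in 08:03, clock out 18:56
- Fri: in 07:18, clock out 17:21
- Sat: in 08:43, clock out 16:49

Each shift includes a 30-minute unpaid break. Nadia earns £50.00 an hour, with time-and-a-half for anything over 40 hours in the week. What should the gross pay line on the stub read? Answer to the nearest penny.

£2438.75

Tue: 06:33–15:13 = 8 h 40 min; less 30 min break → 8 h 10 min
Wed: 06:56–17:35 = 10 h 39 min; less 30 min break → 10 h 9 min
Thu: 08:03–18:56 = 10 h 53 min; less 30 min break → 10 h 23 min
Fri: 07:18–17:21 = 10 h 3 min; less 30 min break → 9 h 33 min
Sat: 08:43–16:49 = 8 h 6 min; less 30 min break → 7 h 36 min
Total worked: 45 h 51 min = 2751 min.
Regular 40 h 0 min = 2400 min at £50.00/h; overtime 5 h 51 min = 351 min at £75.00/h.
Pay = (2400 × £50.00 + 351 × £75.00) ÷ 60 = £2438.75.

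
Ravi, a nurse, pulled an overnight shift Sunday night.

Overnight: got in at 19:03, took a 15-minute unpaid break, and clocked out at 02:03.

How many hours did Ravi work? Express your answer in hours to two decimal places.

6.75 hours

Overnight: 19:03 → midnight = 4 h 57 min; midnight → 02:03 = 2 h 3 min; span 7 h 0 min; less 15 min break → 6 h 45 min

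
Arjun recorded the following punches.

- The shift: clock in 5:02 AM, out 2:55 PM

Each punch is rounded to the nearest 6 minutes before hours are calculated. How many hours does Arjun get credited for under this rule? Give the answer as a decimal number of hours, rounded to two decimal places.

9.90 hours

The shift: in 5:02 AM→5:00 AM, out 2:55 PM→2:54 PM; 9 h 54 min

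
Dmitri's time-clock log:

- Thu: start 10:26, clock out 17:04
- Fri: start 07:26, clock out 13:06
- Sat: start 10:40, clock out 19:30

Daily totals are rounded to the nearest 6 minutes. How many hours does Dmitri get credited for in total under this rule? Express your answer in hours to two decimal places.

Thu: 10:26–17:04 = 6 h 38 min → rounds to 6 h 36 min
Fri: 07:26–13:06 = 5 h 40 min → rounds to 5 h 42 min
Sat: 10:40–19:30 = 8 h 50 min → rounds to 8 h 48 min
Total credited: 21 h 6 min.

21.10 hours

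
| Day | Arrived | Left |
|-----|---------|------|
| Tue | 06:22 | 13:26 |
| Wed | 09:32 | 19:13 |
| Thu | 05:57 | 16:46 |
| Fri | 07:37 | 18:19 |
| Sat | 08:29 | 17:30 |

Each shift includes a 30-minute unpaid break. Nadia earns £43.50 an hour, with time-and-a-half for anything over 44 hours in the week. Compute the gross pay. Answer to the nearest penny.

£1965.11

Tue: 06:22–13:26 = 7 h 4 min; less 30 min break → 6 h 34 min
Wed: 09:32–19:13 = 9 h 41 min; less 30 min break → 9 h 11 min
Thu: 05:57–16:46 = 10 h 49 min; less 30 min break → 10 h 19 min
Fri: 07:37–18:19 = 10 h 42 min; less 30 min break → 10 h 12 min
Sat: 08:29–17:30 = 9 h 1 min; less 30 min break → 8 h 31 min
Total worked: 44 h 47 min = 2687 min.
Regular 44 h 0 min = 2640 min at £43.50/h; overtime 0 h 47 min = 47 min at £65.25/h.
Pay = (2640 × £43.50 + 47 × £65.25) ÷ 60 = £1965.11.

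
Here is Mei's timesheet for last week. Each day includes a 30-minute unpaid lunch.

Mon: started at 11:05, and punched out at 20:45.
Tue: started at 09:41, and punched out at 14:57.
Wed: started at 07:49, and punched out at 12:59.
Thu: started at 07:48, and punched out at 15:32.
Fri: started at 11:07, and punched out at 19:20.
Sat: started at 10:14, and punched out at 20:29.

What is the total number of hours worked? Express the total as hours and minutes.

Mon: 11:05–20:45 = 9 h 40 min; less 30 min break → 9 h 10 min
Tue: 09:41–14:57 = 5 h 16 min; less 30 min break → 4 h 46 min
Wed: 07:49–12:59 = 5 h 10 min; less 30 min break → 4 h 40 min
Thu: 07:48–15:32 = 7 h 44 min; less 30 min break → 7 h 14 min
Fri: 11:07–19:20 = 8 h 13 min; less 30 min break → 7 h 43 min
Sat: 10:14–20:29 = 10 h 15 min; less 30 min break → 9 h 45 min
Total: 9 h 10 min + 4 h 46 min + 4 h 40 min + 7 h 14 min + 7 h 43 min + 9 h 45 min = 43 h 18 min.

43 h 18 min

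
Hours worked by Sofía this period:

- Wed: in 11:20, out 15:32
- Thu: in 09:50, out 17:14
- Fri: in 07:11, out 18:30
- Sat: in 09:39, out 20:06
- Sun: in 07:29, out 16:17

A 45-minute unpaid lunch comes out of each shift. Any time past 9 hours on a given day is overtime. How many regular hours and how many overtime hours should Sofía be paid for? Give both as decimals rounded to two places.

Wed: 11:20–15:32 = 4 h 12 min; less 45 min break → 3 h 27 min
Thu: 09:50–17:14 = 7 h 24 min; less 45 min break → 6 h 39 min
Fri: 07:11–18:30 = 11 h 19 min; less 45 min break → 10 h 34 min
Sat: 09:39–20:06 = 10 h 27 min; less 45 min break → 9 h 42 min
Sun: 07:29–16:17 = 8 h 48 min; less 45 min break → 8 h 3 min
Wed reg 3 h 27 min / OT 0 h 0 min; Thu reg 6 h 39 min / OT 0 h 0 min; Fri reg 9 h 0 min / OT 1 h 34 min; Sat reg 9 h 0 min / OT 0 h 42 min; Sun reg 8 h 3 min / OT 0 h 0 min.
Totals: regular 36 h 9 min, overtime 2 h 16 min.

Regular 36.15 hours, overtime 2.27 hours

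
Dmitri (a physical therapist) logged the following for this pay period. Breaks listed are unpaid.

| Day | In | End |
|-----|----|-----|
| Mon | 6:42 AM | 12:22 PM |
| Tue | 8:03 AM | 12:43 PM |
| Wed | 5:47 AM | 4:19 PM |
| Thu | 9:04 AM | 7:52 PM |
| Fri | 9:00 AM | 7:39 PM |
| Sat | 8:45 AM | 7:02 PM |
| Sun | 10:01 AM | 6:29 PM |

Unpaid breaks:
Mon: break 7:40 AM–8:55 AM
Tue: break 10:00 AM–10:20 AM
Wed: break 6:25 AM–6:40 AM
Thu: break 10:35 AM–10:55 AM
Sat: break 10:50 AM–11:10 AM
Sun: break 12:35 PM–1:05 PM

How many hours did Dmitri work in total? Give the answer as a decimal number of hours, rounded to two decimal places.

58.07 hours

Mon: 6:42 AM–12:22 PM = 5 h 40 min; less 75 min break → 4 h 25 min
Tue: 8:03 AM–12:43 PM = 4 h 40 min; less 20 min break → 4 h 20 min
Wed: 5:47 AM–4:19 PM = 10 h 32 min; less 15 min break → 10 h 17 min
Thu: 9:04 AM–7:52 PM = 10 h 48 min; less 20 min break → 10 h 28 min
Fri: 9:00 AM–7:39 PM = 10 h 39 min
Sat: 8:45 AM–7:02 PM = 10 h 17 min; less 20 min break → 9 h 57 min
Sun: 10:01 AM–6:29 PM = 8 h 28 min; less 30 min break → 7 h 58 min
Total: 4 h 25 min + 4 h 20 min + 10 h 17 min + 10 h 28 min + 10 h 39 min + 9 h 57 min + 7 h 58 min = 58 h 4 min.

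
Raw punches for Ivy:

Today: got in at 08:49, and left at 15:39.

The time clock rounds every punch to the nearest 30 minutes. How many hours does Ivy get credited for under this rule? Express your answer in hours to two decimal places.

6.50 hours

Today: in 08:49→09:00, out 15:39→15:30; 6 h 30 min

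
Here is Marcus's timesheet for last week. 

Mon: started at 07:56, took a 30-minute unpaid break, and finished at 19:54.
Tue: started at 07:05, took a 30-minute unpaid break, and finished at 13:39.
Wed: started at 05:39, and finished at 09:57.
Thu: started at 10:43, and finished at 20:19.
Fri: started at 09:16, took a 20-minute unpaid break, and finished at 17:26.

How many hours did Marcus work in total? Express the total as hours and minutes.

39 h 16 min

Mon: 07:56–19:54 = 11 h 58 min; less 30 min break → 11 h 28 min
Tue: 07:05–13:39 = 6 h 34 min; less 30 min break → 6 h 4 min
Wed: 05:39–09:57 = 4 h 18 min
Thu: 10:43–20:19 = 9 h 36 min
Fri: 09:16–17:26 = 8 h 10 min; less 20 min break → 7 h 50 min
Total: 11 h 28 min + 6 h 4 min + 4 h 18 min + 9 h 36 min + 7 h 50 min = 39 h 16 min.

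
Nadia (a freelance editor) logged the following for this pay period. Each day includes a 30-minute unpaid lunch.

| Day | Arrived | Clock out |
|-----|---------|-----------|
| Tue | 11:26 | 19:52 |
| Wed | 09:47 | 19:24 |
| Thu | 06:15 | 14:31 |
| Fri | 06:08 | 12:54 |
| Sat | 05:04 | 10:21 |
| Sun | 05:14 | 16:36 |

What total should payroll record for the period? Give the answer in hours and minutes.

Tue: 11:26–19:52 = 8 h 26 min; less 30 min break → 7 h 56 min
Wed: 09:47–19:24 = 9 h 37 min; less 30 min break → 9 h 7 min
Thu: 06:15–14:31 = 8 h 16 min; less 30 min break → 7 h 46 min
Fri: 06:08–12:54 = 6 h 46 min; less 30 min break → 6 h 16 min
Sat: 05:04–10:21 = 5 h 17 min; less 30 min break → 4 h 47 min
Sun: 05:14–16:36 = 11 h 22 min; less 30 min break → 10 h 52 min
Total: 7 h 56 min + 9 h 7 min + 7 h 46 min + 6 h 16 min + 4 h 47 min + 10 h 52 min = 46 h 44 min.

46 h 44 min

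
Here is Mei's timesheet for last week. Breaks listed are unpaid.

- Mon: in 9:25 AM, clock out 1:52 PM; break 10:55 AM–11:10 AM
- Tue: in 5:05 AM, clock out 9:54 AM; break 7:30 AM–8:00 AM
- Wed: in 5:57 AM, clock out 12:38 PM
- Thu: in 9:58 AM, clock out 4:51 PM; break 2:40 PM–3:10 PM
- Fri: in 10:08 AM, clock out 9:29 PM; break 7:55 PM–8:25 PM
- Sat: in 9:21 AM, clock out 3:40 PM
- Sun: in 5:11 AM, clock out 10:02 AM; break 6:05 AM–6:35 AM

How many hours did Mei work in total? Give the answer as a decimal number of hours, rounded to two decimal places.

43.10 hours

Mon: 9:25 AM–1:52 PM = 4 h 27 min; less 15 min break → 4 h 12 min
Tue: 5:05 AM–9:54 AM = 4 h 49 min; less 30 min break → 4 h 19 min
Wed: 5:57 AM–12:38 PM = 6 h 41 min
Thu: 9:58 AM–4:51 PM = 6 h 53 min; less 30 min break → 6 h 23 min
Fri: 10:08 AM–9:29 PM = 11 h 21 min; less 30 min break → 10 h 51 min
Sat: 9:21 AM–3:40 PM = 6 h 19 min
Sun: 5:11 AM–10:02 AM = 4 h 51 min; less 30 min break → 4 h 21 min
Total: 4 h 12 min + 4 h 19 min + 6 h 41 min + 6 h 23 min + 10 h 51 min + 6 h 19 min + 4 h 21 min = 43 h 6 min.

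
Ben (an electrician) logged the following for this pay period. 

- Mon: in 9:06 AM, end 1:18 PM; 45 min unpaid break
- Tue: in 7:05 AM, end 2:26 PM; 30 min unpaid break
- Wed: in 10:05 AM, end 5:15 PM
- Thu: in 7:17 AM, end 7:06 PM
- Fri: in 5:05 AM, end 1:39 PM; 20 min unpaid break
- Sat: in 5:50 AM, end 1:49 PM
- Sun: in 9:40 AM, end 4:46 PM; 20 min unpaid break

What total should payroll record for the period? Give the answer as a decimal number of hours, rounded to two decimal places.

52.27 hours

Mon: 9:06 AM–1:18 PM = 4 h 12 min; less 45 min break → 3 h 27 min
Tue: 7:05 AM–2:26 PM = 7 h 21 min; less 30 min break → 6 h 51 min
Wed: 10:05 AM–5:15 PM = 7 h 10 min
Thu: 7:17 AM–7:06 PM = 11 h 49 min
Fri: 5:05 AM–1:39 PM = 8 h 34 min; less 20 min break → 8 h 14 min
Sat: 5:50 AM–1:49 PM = 7 h 59 min
Sun: 9:40 AM–4:46 PM = 7 h 6 min; less 20 min break → 6 h 46 min
Total: 3 h 27 min + 6 h 51 min + 7 h 10 min + 11 h 49 min + 8 h 14 min + 7 h 59 min + 6 h 46 min = 52 h 16 min.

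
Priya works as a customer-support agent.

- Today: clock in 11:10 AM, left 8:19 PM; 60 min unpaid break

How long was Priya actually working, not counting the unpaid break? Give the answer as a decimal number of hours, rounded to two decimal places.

Today: 11:10 AM–8:19 PM = 9 h 9 min; less 60 min break → 8 h 9 min

8.15 hours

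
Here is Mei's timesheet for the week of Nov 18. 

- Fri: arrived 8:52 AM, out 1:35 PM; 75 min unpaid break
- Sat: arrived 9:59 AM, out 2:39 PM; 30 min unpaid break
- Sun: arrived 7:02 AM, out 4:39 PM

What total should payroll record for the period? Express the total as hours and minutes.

17 h 15 min

Fri: 8:52 AM–1:35 PM = 4 h 43 min; less 75 min break → 3 h 28 min
Sat: 9:59 AM–2:39 PM = 4 h 40 min; less 30 min break → 4 h 10 min
Sun: 7:02 AM–4:39 PM = 9 h 37 min
Total: 3 h 28 min + 4 h 10 min + 9 h 37 min = 17 h 15 min.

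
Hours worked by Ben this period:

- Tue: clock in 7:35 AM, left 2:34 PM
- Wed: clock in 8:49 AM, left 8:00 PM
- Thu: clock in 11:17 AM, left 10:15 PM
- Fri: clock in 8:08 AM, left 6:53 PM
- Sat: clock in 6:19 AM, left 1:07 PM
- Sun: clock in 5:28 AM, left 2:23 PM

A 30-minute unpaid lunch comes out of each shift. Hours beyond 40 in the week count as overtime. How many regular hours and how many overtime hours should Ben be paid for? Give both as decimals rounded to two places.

Regular 40.00 hours, overtime 12.60 hours

Tue: 7:35 AM–2:34 PM = 6 h 59 min; less 30 min break → 6 h 29 min
Wed: 8:49 AM–8:00 PM = 11 h 11 min; less 30 min break → 10 h 41 min
Thu: 11:17 AM–10:15 PM = 10 h 58 min; less 30 min break → 10 h 28 min
Fri: 8:08 AM–6:53 PM = 10 h 45 min; less 30 min break → 10 h 15 min
Sat: 6:19 AM–1:07 PM = 6 h 48 min; less 30 min break → 6 h 18 min
Sun: 5:28 AM–2:23 PM = 8 h 55 min; less 30 min break → 8 h 25 min
Total worked: 52 h 36 min = 52.60 h.
Threshold 40 h → overtime 12 h 36 min, regular 40 h 0 min.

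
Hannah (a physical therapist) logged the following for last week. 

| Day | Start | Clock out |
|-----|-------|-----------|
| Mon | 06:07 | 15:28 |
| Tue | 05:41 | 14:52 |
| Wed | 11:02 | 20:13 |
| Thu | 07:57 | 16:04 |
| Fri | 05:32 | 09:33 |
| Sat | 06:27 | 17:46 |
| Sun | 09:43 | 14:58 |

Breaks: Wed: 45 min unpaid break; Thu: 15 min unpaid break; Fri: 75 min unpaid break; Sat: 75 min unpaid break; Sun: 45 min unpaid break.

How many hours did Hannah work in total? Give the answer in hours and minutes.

Mon: 06:07–15:28 = 9 h 21 min
Tue: 05:41–14:52 = 9 h 11 min
Wed: 11:02–20:13 = 9 h 11 min; less 45 min break → 8 h 26 min
Thu: 07:57–16:04 = 8 h 7 min; less 15 min break → 7 h 52 min
Fri: 05:32–09:33 = 4 h 1 min; less 75 min break → 2 h 46 min
Sat: 06:27–17:46 = 11 h 19 min; less 75 min break → 10 h 4 min
Sun: 09:43–14:58 = 5 h 15 min; less 45 min break → 4 h 30 min
Total: 9 h 21 min + 9 h 11 min + 8 h 26 min + 7 h 52 min + 2 h 46 min + 10 h 4 min + 4 h 30 min = 52 h 10 min.

52 h 10 min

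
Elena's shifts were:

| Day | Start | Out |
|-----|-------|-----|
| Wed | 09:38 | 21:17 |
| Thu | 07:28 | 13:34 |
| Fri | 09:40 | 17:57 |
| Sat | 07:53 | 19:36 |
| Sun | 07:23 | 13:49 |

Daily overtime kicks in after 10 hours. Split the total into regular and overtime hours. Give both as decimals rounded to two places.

Wed: 09:38–21:17 = 11 h 39 min
Thu: 07:28–13:34 = 6 h 6 min
Fri: 09:40–17:57 = 8 h 17 min
Sat: 07:53–19:36 = 11 h 43 min
Sun: 07:23–13:49 = 6 h 26 min
Wed reg 10 h 0 min / OT 1 h 39 min; Thu reg 6 h 6 min / OT 0 h 0 min; Fri reg 8 h 17 min / OT 0 h 0 min; Sat reg 10 h 0 min / OT 1 h 43 min; Sun reg 6 h 26 min / OT 0 h 0 min.
Totals: regular 40 h 49 min, overtime 3 h 22 min.

Regular 40.82 hours, overtime 3.37 hours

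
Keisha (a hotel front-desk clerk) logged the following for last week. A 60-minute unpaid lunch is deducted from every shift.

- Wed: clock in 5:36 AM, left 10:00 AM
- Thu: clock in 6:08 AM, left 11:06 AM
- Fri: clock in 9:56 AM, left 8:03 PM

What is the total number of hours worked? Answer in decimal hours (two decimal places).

16.48 hours

Wed: 5:36 AM–10:00 AM = 4 h 24 min; less 60 min break → 3 h 24 min
Thu: 6:08 AM–11:06 AM = 4 h 58 min; less 60 min break → 3 h 58 min
Fri: 9:56 AM–8:03 PM = 10 h 7 min; less 60 min break → 9 h 7 min
Total: 3 h 24 min + 3 h 58 min + 9 h 7 min = 16 h 29 min.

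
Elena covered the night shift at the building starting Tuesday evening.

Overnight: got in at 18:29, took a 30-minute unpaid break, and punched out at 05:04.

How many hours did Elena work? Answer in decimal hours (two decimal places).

10.08 hours

Overnight: 18:29 → midnight = 5 h 31 min; midnight → 05:04 = 5 h 4 min; span 10 h 35 min; less 30 min break → 10 h 5 min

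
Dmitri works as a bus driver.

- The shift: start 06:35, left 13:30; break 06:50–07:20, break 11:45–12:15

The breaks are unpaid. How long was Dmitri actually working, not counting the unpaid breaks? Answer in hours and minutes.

5 h 55 min

The shift: 06:35–13:30 = 6 h 55 min; less 60 min break → 5 h 55 min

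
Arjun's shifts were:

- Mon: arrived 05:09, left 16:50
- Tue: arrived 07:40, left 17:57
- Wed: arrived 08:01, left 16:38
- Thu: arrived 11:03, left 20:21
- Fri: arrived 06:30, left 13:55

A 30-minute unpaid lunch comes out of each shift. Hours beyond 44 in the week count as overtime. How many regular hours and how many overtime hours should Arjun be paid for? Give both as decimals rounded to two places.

Mon: 05:09–16:50 = 11 h 41 min; less 30 min break → 11 h 11 min
Tue: 07:40–17:57 = 10 h 17 min; less 30 min break → 9 h 47 min
Wed: 08:01–16:38 = 8 h 37 min; less 30 min break → 8 h 7 min
Thu: 11:03–20:21 = 9 h 18 min; less 30 min break → 8 h 48 min
Fri: 06:30–13:55 = 7 h 25 min; less 30 min break → 6 h 55 min
Total worked: 44 h 48 min = 44.80 h.
Threshold 44 h → overtime 0 h 48 min, regular 44 h 0 min.

Regular 44.00 hours, overtime 0.80 hours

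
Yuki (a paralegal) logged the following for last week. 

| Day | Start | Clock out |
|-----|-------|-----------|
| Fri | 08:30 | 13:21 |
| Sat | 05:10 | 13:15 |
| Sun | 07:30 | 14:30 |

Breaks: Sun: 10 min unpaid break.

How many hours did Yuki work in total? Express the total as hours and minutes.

Fri: 08:30–13:21 = 4 h 51 min
Sat: 05:10–13:15 = 8 h 5 min
Sun: 07:30–14:30 = 7 h 0 min; less 10 min break → 6 h 50 min
Total: 4 h 51 min + 8 h 5 min + 6 h 50 min = 19 h 46 min.

19 h 46 min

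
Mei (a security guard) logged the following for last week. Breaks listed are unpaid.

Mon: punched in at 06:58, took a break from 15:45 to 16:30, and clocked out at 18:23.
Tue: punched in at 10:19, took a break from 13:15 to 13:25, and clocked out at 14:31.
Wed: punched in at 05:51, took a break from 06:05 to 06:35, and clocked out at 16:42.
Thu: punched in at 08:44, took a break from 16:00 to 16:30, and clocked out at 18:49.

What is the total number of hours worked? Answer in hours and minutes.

Mon: 06:58–18:23 = 11 h 25 min; less 45 min break → 10 h 40 min
Tue: 10:19–14:31 = 4 h 12 min; less 10 min break → 4 h 2 min
Wed: 05:51–16:42 = 10 h 51 min; less 30 min break → 10 h 21 min
Thu: 08:44–18:49 = 10 h 5 min; less 30 min break → 9 h 35 min
Total: 10 h 40 min + 4 h 2 min + 10 h 21 min + 9 h 35 min = 34 h 38 min.

34 h 38 min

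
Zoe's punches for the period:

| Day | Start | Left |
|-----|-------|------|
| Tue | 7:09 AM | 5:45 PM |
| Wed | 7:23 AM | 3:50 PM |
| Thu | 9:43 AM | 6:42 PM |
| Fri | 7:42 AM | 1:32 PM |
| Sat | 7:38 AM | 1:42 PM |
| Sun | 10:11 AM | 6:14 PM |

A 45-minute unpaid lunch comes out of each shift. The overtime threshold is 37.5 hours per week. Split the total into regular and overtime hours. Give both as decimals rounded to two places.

Tue: 7:09 AM–5:45 PM = 10 h 36 min; less 45 min break → 9 h 51 min
Wed: 7:23 AM–3:50 PM = 8 h 27 min; less 45 min break → 7 h 42 min
Thu: 9:43 AM–6:42 PM = 8 h 59 min; less 45 min break → 8 h 14 min
Fri: 7:42 AM–1:32 PM = 5 h 50 min; less 45 min break → 5 h 5 min
Sat: 7:38 AM–1:42 PM = 6 h 4 min; less 45 min break → 5 h 19 min
Sun: 10:11 AM–6:14 PM = 8 h 3 min; less 45 min break → 7 h 18 min
Total worked: 43 h 29 min = 43.48 h.
Threshold 37.5 h → overtime 5 h 59 min, regular 37 h 30 min.

Regular 37.50 hours, overtime 5.98 hours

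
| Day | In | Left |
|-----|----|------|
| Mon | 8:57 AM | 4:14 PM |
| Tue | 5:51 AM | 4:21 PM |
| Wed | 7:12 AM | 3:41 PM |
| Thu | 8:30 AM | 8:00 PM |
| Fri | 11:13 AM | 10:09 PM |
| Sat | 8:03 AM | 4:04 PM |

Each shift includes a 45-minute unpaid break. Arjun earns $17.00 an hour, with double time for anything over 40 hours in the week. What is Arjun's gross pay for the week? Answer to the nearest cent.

$1095.37

Mon: 8:57 AM–4:14 PM = 7 h 17 min; less 45 min break → 6 h 32 min
Tue: 5:51 AM–4:21 PM = 10 h 30 min; less 45 min break → 9 h 45 min
Wed: 7:12 AM–3:41 PM = 8 h 29 min; less 45 min break → 7 h 44 min
Thu: 8:30 AM–8:00 PM = 11 h 30 min; less 45 min break → 10 h 45 min
Fri: 11:13 AM–10:09 PM = 10 h 56 min; less 45 min break → 10 h 11 min
Sat: 8:03 AM–4:04 PM = 8 h 1 min; less 45 min break → 7 h 16 min
Total worked: 52 h 13 min = 3133 min.
Regular 40 h 0 min = 2400 min at $17.00/h; overtime 12 h 13 min = 733 min at $34.00/h.
Pay = (2400 × $17.00 + 733 × $34.00) ÷ 60 = $1095.37.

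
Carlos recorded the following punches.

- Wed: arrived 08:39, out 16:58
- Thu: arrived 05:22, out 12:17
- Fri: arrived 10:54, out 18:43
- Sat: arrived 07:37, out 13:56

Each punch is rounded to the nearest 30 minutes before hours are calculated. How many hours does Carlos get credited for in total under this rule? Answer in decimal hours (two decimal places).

29.50 hours

Wed: in 08:39→08:30, out 16:58→17:00; 8 h 30 min
Thu: in 05:22→05:30, out 12:17→12:30; 7 h 0 min
Fri: in 10:54→11:00, out 18:43→18:30; 7 h 30 min
Sat: in 07:37→07:30, out 13:56→14:00; 6 h 30 min
Total credited: 29 h 30 min.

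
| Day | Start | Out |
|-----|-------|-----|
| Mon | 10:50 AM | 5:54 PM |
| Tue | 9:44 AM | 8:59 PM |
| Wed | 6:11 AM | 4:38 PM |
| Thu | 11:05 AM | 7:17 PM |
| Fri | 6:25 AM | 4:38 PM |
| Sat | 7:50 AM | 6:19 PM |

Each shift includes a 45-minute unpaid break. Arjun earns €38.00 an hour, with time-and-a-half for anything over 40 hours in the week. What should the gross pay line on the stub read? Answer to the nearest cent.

Mon: 10:50 AM–5:54 PM = 7 h 4 min; less 45 min break → 6 h 19 min
Tue: 9:44 AM–8:59 PM = 11 h 15 min; less 45 min break → 10 h 30 min
Wed: 6:11 AM–4:38 PM = 10 h 27 min; less 45 min break → 9 h 42 min
Thu: 11:05 AM–7:17 PM = 8 h 12 min; less 45 min break → 7 h 27 min
Fri: 6:25 AM–4:38 PM = 10 h 13 min; less 45 min break → 9 h 28 min
Sat: 7:50 AM–6:19 PM = 10 h 29 min; less 45 min break → 9 h 44 min
Total worked: 53 h 10 min = 3190 min.
Regular 40 h 0 min = 2400 min at €38.00/h; overtime 13 h 10 min = 790 min at €57.00/h.
Pay = (2400 × €38.00 + 790 × €57.00) ÷ 60 = €2270.50.

€2270.50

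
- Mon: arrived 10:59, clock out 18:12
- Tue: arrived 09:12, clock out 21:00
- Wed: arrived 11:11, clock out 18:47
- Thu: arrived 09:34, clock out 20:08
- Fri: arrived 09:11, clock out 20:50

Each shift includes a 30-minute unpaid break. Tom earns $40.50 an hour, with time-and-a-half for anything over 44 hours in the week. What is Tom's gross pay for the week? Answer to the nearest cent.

Mon: 10:59–18:12 = 7 h 13 min; less 30 min break → 6 h 43 min
Tue: 09:12–21:00 = 11 h 48 min; less 30 min break → 11 h 18 min
Wed: 11:11–18:47 = 7 h 36 min; less 30 min break → 7 h 6 min
Thu: 09:34–20:08 = 10 h 34 min; less 30 min break → 10 h 4 min
Fri: 09:11–20:50 = 11 h 39 min; less 30 min break → 11 h 9 min
Total worked: 46 h 20 min = 2780 min.
Regular 44 h 0 min = 2640 min at $40.50/h; overtime 2 h 20 min = 140 min at $60.75/h.
Pay = (2640 × $40.50 + 140 × $60.75) ÷ 60 = $1923.75.

$1923.75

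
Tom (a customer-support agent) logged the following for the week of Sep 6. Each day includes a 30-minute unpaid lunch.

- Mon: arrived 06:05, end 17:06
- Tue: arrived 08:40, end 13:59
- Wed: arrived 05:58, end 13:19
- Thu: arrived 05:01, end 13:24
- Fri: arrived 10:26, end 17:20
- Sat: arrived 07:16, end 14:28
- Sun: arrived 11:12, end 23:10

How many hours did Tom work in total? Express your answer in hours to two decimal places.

54.63 hours

Mon: 06:05–17:06 = 11 h 1 min; less 30 min break → 10 h 31 min
Tue: 08:40–13:59 = 5 h 19 min; less 30 min break → 4 h 49 min
Wed: 05:58–13:19 = 7 h 21 min; less 30 min break → 6 h 51 min
Thu: 05:01–13:24 = 8 h 23 min; less 30 min break → 7 h 53 min
Fri: 10:26–17:20 = 6 h 54 min; less 30 min break → 6 h 24 min
Sat: 07:16–14:28 = 7 h 12 min; less 30 min break → 6 h 42 min
Sun: 11:12–23:10 = 11 h 58 min; less 30 min break → 11 h 28 min
Total: 10 h 31 min + 4 h 49 min + 6 h 51 min + 7 h 53 min + 6 h 24 min + 6 h 42 min + 11 h 28 min = 54 h 38 min.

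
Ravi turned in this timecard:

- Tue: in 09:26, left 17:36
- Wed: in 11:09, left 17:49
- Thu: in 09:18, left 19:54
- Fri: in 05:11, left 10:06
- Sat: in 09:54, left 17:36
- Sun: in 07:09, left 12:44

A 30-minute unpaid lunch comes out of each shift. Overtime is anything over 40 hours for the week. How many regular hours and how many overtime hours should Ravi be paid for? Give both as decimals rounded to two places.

Tue: 09:26–17:36 = 8 h 10 min; less 30 min break → 7 h 40 min
Wed: 11:09–17:49 = 6 h 40 min; less 30 min break → 6 h 10 min
Thu: 09:18–19:54 = 10 h 36 min; less 30 min break → 10 h 6 min
Fri: 05:11–10:06 = 4 h 55 min; less 30 min break → 4 h 25 min
Sat: 09:54–17:36 = 7 h 42 min; less 30 min break → 7 h 12 min
Sun: 07:09–12:44 = 5 h 35 min; less 30 min break → 5 h 5 min
Total worked: 40 h 38 min = 40.63 h.
Threshold 40 h → overtime 0 h 38 min, regular 40 h 0 min.

Regular 40.00 hours, overtime 0.63 hours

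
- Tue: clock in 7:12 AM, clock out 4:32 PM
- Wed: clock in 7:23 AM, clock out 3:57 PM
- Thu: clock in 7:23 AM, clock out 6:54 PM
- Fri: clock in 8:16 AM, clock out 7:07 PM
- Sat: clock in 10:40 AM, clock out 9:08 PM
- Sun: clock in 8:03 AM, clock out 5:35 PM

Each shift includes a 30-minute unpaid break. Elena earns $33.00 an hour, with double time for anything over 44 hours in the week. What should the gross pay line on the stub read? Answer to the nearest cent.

$2327.60

Tue: 7:12 AM–4:32 PM = 9 h 20 min; less 30 min break → 8 h 50 min
Wed: 7:23 AM–3:57 PM = 8 h 34 min; less 30 min break → 8 h 4 min
Thu: 7:23 AM–6:54 PM = 11 h 31 min; less 30 min break → 11 h 1 min
Fri: 8:16 AM–7:07 PM = 10 h 51 min; less 30 min break → 10 h 21 min
Sat: 10:40 AM–9:08 PM = 10 h 28 min; less 30 min break → 9 h 58 min
Sun: 8:03 AM–5:35 PM = 9 h 32 min; less 30 min break → 9 h 2 min
Total worked: 57 h 16 min = 3436 min.
Regular 44 h 0 min = 2640 min at $33.00/h; overtime 13 h 16 min = 796 min at $66.00/h.
Pay = (2640 × $33.00 + 796 × $66.00) ÷ 60 = $2327.60.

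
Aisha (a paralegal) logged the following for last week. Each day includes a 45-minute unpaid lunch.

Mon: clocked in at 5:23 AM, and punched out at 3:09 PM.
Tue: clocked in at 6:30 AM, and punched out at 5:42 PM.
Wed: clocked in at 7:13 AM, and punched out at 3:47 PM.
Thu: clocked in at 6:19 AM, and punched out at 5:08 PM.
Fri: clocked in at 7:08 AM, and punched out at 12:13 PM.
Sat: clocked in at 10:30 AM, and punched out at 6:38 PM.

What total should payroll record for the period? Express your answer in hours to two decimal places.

49.07 hours

Mon: 5:23 AM–3:09 PM = 9 h 46 min; less 45 min break → 9 h 1 min
Tue: 6:30 AM–5:42 PM = 11 h 12 min; less 45 min break → 10 h 27 min
Wed: 7:13 AM–3:47 PM = 8 h 34 min; less 45 min break → 7 h 49 min
Thu: 6:19 AM–5:08 PM = 10 h 49 min; less 45 min break → 10 h 4 min
Fri: 7:08 AM–12:13 PM = 5 h 5 min; less 45 min break → 4 h 20 min
Sat: 10:30 AM–6:38 PM = 8 h 8 min; less 45 min break → 7 h 23 min
Total: 9 h 1 min + 10 h 27 min + 7 h 49 min + 10 h 4 min + 4 h 20 min + 7 h 23 min = 49 h 4 min.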